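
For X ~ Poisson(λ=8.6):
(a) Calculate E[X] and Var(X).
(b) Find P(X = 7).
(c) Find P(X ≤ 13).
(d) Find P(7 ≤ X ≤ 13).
(a) E[X] = 8.6000, Var(X) = 8.6000
(b) P(X = 7) = 0.127094
(c) P(X ≤ 13) = 0.944533
(d) P(7 ≤ X ≤ 13) = 0.698857

We have X ~ Poisson(λ=8.6).

(a) Moments:
E[X] = 8.6000
Var(X) = 8.6000
σ = √Var(X) = 2.9326

(b) Point probability using PMF:
P(X = 7) = 0.127094

(c) Cumulative probability using CDF:
P(X ≤ 13) = F(13) = 0.944533

(d) Range probability:
P(7 ≤ X ≤ 13) = P(X ≤ 13) - P(X ≤ 6)
                   = F(13) - F(6)
                   = 0.944533 - 0.245676
                   = 0.698857

This means approximately 69.9% of outcomes fall in the interval [7, 13].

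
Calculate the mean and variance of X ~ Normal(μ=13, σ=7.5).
E[X] = 13.0000, Var(X) = 56.2500

We have X ~ Normal(μ=13, σ=7.5).

For a Normal distribution with μ=13, σ=7.5:

Expected value:
E[X] = 13.0000

Variance:
Var(X) = 56.2500

Standard deviation:
σ = √Var(X) = 7.5000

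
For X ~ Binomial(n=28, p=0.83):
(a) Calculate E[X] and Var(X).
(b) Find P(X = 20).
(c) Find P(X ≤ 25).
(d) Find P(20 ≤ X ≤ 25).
(a) E[X] = 23.2400, Var(X) = 3.9508
(b) P(X = 20) = 0.052197
(c) P(X ≤ 25) = 0.877496
(d) P(20 ≤ X ≤ 25) = 0.840207

We have X ~ Binomial(n=28, p=0.83).

(a) Moments:
E[X] = 23.2400
Var(X) = 3.9508
σ = √Var(X) = 1.9877

(b) Point probability using PMF:
P(X = 20) = 0.052197

(c) Cumulative probability using CDF:
P(X ≤ 25) = F(25) = 0.877496

(d) Range probability:
P(20 ≤ X ≤ 25) = P(X ≤ 25) - P(X ≤ 19)
                   = F(25) - F(19)
                   = 0.877496 - 0.037289
                   = 0.840207

This means approximately 84.0% of outcomes fall in the interval [20, 25].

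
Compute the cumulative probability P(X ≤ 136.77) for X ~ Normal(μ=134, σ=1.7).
0.948387

We have X ~ Normal(μ=134, σ=1.7).

The CDF gives us P(X ≤ k).

Using the CDF:
P(X ≤ 136.77) = 0.948387

This means there's approximately a 94.8% chance that X is at most 136.77.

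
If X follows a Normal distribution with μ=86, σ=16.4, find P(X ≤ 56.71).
0.037052

We have X ~ Normal(μ=86, σ=16.4).

The CDF gives us P(X ≤ k).

Using the CDF:
P(X ≤ 56.71) = 0.037052

This means there's approximately a 3.7% chance that X is at most 56.71.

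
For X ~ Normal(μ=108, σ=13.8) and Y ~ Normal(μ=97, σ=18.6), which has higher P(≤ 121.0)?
Y has higher probability (P(Y ≤ 121.0) = 0.9015 > P(X ≤ 121.0) = 0.8269)

Compute P(≤ 121.0) for each distribution:

X ~ Normal(μ=108, σ=13.8):
P(X ≤ 121.0) = 0.8269

Y ~ Normal(μ=97, σ=18.6):
P(Y ≤ 121.0) = 0.9015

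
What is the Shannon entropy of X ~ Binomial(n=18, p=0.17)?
1.8647 nats

We have X ~ Binomial(n=18, p=0.17).

The Shannon entropy measures the uncertainty or information content of the distribution.

For a Binomial distribution with n=18, p=0.17:
H(X) = 1.8647 nats

(In bits, this would be 2.6903 bits.)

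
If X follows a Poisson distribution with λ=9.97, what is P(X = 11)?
0.113390

We have X ~ Poisson(λ=9.97).

For a Poisson distribution, the PMF gives us the probability of each outcome.

Using the PMF formula:
P(X = 11) = 0.113390

Rounded to 4 decimal places: 0.1134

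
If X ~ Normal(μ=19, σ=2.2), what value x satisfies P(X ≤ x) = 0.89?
21.6984

We have X ~ Normal(μ=19, σ=2.2).

We want to find x such that P(X ≤ x) = 0.89.

This is the 89th percentile, which means 89% of values fall below this point.

Using the inverse CDF (quantile function):
x = F⁻¹(0.89) = 21.6984

Verification: P(X ≤ 21.6984) = 0.89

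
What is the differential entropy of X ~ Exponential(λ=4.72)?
-0.5518 nats

We have X ~ Exponential(λ=4.72).

The differential entropy measures the uncertainty or information content of the distribution.

For an Exponential distribution with λ=4.72:
h(X) = -0.5518 nats

(In bits, this would be -0.7961 bits.)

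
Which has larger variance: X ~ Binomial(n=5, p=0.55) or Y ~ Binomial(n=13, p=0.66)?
Y has larger variance (2.9172 > 1.2375)

Compute the variance for each distribution:

X ~ Binomial(n=5, p=0.55):
Var(X) = 1.2375

Y ~ Binomial(n=13, p=0.66):
Var(Y) = 2.9172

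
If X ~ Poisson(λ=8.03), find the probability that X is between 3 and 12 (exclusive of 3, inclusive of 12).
0.893219

We have X ~ Poisson(λ=8.03).

To find P(3 < X ≤ 12), we use:
P(3 < X ≤ 12) = P(X ≤ 12) - P(X ≤ 3)
                 = F(12) - F(3)
                 = 0.934748 - 0.041529
                 = 0.893219

So there's approximately a 89.3% chance that X falls in this range.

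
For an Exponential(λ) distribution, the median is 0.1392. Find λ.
λ = 4.9795

For X ~ Exponential(λ), the CDF is F(x) = 1 - e^(-λx).
The median m satisfies F(m) = 0.5:
1 - e^(-λm) = 0.5
e^(-λm) = 0.5
λm = ln(2)
m = ln(2) / λ

Given m = 0.1392:
λ = ln(2) / 0.1392 = 0.693147 / 0.1392 = 4.9795

Verification: ln(2) / 4.9795 = 0.1392 ✓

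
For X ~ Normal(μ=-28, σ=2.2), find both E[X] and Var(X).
E[X] = -28.0000, Var(X) = 4.8400

We have X ~ Normal(μ=-28, σ=2.2).

For a Normal distribution with μ=-28, σ=2.2:

Expected value:
E[X] = -28.0000

Variance:
Var(X) = 4.8400

Standard deviation:
σ = √Var(X) = 2.2000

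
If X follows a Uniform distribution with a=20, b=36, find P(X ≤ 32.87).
0.804375

We have X ~ Uniform(a=20, b=36).

The CDF gives us P(X ≤ k).

Using the CDF:
P(X ≤ 32.87) = 0.804375

This means there's approximately a 80.4% chance that X is at most 32.87.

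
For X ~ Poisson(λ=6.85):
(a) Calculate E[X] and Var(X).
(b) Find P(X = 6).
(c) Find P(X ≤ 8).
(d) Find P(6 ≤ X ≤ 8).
(a) E[X] = 6.8500, Var(X) = 6.8500
(b) P(X = 6) = 0.152018
(c) P(X ≤ 8) = 0.748428
(d) P(6 ≤ X ≤ 8) = 0.428153

We have X ~ Poisson(λ=6.85).

(a) Moments:
E[X] = 6.8500
Var(X) = 6.8500
σ = √Var(X) = 2.6173

(b) Point probability using PMF:
P(X = 6) = 0.152018

(c) Cumulative probability using CDF:
P(X ≤ 8) = F(8) = 0.748428

(d) Range probability:
P(6 ≤ X ≤ 8) = P(X ≤ 8) - P(X ≤ 5)
                   = F(8) - F(5)
                   = 0.748428 - 0.320275
                   = 0.428153

This means approximately 42.8% of outcomes fall in the interval [6, 8].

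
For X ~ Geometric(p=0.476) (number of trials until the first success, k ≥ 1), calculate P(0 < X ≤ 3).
0.856122

We have X ~ Geometric(p=0.476) (number of trials until the first success, k ≥ 1).

To find P(0 < X ≤ 3), we use:
P(0 < X ≤ 3) = P(X ≤ 3) - P(X ≤ 0)
                 = F(3) - F(0)
                 = 0.856122 - 0.000000
                 = 0.856122

So there's approximately a 85.6% chance that X falls in this range.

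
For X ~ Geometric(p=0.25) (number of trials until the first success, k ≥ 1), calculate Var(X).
12.0000

We have X ~ Geometric(p=0.25) (number of trials until the first success, k ≥ 1).

For a Geometric distribution with p=0.25 (number of trials until the first success, k ≥ 1):
Var(X) = 12.0000

The variance measures the spread of the distribution around the mean.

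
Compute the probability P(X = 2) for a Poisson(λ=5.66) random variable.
0.055782

We have X ~ Poisson(λ=5.66).

For a Poisson distribution, the PMF gives us the probability of each outcome.

Using the PMF formula:
P(X = 2) = 0.055782

Rounded to 4 decimal places: 0.0558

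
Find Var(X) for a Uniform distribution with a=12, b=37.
52.0833

We have X ~ Uniform(a=12, b=37).

For a Uniform distribution with a=12, b=37:
Var(X) = 52.0833

The variance measures the spread of the distribution around the mean.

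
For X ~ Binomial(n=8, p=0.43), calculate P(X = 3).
0.267897

We have X ~ Binomial(n=8, p=0.43).

For a Binomial distribution, the PMF gives us the probability of each outcome.

Using the PMF formula:
P(X = 3) = 0.267897

Rounded to 4 decimal places: 0.2679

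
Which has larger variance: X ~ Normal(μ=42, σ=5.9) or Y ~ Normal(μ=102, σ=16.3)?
Y has larger variance (265.6900 > 34.8100)

Compute the variance for each distribution:

X ~ Normal(μ=42, σ=5.9):
Var(X) = 34.8100

Y ~ Normal(μ=102, σ=16.3):
Var(Y) = 265.6900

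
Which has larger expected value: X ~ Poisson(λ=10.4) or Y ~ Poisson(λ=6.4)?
X has larger mean (10.4000 > 6.4000)

Compute the expected value for each distribution:

X ~ Poisson(λ=10.4):
E[X] = 10.4000

Y ~ Poisson(λ=6.4):
E[Y] = 6.4000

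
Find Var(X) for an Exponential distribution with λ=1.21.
0.6830

We have X ~ Exponential(λ=1.21).

For an Exponential distribution with λ=1.21:
Var(X) = 0.6830

The variance measures the spread of the distribution around the mean.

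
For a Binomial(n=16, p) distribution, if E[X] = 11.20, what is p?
p = 0.7

For a Binomial(n, p) distribution:
E[X] = n × p

Given n = 16 and E[X] = 11.20:
11.20 = 16 × p
p = 11.20 / 16 = 0.7

Verification: Binomial(16, 0.7) has E[X] = 11.20 ✓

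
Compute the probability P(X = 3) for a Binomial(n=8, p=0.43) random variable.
0.267897

We have X ~ Binomial(n=8, p=0.43).

For a Binomial distribution, the PMF gives us the probability of each outcome.

Using the PMF formula:
P(X = 3) = 0.267897

Rounded to 4 decimal places: 0.2679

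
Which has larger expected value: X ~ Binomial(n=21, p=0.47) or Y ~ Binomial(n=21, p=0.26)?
X has larger mean (9.8700 > 5.4600)

Compute the expected value for each distribution:

X ~ Binomial(n=21, p=0.47):
E[X] = 9.8700

Y ~ Binomial(n=21, p=0.26):
E[Y] = 5.4600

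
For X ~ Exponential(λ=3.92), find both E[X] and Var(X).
E[X] = 0.2551, Var(X) = 0.0651

We have X ~ Exponential(λ=3.92).

For an Exponential distribution with λ=3.92:

Expected value:
E[X] = 0.2551

Variance:
Var(X) = 0.0651

Standard deviation:
σ = √Var(X) = 0.2551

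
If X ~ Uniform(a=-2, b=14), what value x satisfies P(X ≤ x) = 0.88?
12.0800

We have X ~ Uniform(a=-2, b=14).

We want to find x such that P(X ≤ x) = 0.88.

This is the 88th percentile, which means 88% of values fall below this point.

Using the inverse CDF (quantile function):
x = F⁻¹(0.88) = 12.0800

Verification: P(X ≤ 12.0800) = 0.88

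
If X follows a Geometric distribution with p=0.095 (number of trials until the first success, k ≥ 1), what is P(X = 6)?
0.057672

We have X ~ Geometric(p=0.095) (number of trials until the first success, k ≥ 1).

For a Geometric distribution, the PMF gives us the probability of each outcome.

Using the PMF formula:
P(X = 6) = 0.057672

Rounded to 4 decimal places: 0.0577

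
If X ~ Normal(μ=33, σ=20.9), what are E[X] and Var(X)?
E[X] = 33.0000, Var(X) = 436.8100

We have X ~ Normal(μ=33, σ=20.9).

For a Normal distribution with μ=33, σ=20.9:

Expected value:
E[X] = 33.0000

Variance:
Var(X) = 436.8100

Standard deviation:
σ = √Var(X) = 20.9000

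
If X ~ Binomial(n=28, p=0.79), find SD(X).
2.1553

We have X ~ Binomial(n=28, p=0.79).

For a Binomial distribution with n=28, p=0.79:
σ = √Var(X) = 2.1553

The standard deviation is the square root of the variance.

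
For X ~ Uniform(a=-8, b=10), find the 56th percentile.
2.0800

We have X ~ Uniform(a=-8, b=10).

We want to find x such that P(X ≤ x) = 0.56.

This is the 56th percentile, which means 56% of values fall below this point.

Using the inverse CDF (quantile function):
x = F⁻¹(0.56) = 2.0800

Verification: P(X ≤ 2.0800) = 0.56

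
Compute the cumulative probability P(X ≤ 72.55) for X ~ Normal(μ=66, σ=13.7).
0.683711

We have X ~ Normal(μ=66, σ=13.7).

The CDF gives us P(X ≤ k).

Using the CDF:
P(X ≤ 72.55) = 0.683711

This means there's approximately a 68.4% chance that X is at most 72.55.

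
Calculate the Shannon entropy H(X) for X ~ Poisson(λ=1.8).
1.6446 nats

We have X ~ Poisson(λ=1.8).

The Shannon entropy measures the uncertainty or information content of the distribution.

For a Poisson distribution with λ=1.8:
H(X) = 1.6446 nats

(In bits, this would be 2.3727 bits.)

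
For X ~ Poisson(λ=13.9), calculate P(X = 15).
0.098181

We have X ~ Poisson(λ=13.9).

For a Poisson distribution, the PMF gives us the probability of each outcome.

Using the PMF formula:
P(X = 15) = 0.098181

Rounded to 4 decimal places: 0.0982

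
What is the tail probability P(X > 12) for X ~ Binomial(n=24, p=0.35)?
0.042253

We have X ~ Binomial(n=24, p=0.35).

P(X > 12) = 1 - P(X ≤ 12)
                = 1 - F(12)
                = 1 - 0.957747
                = 0.042253

So there's approximately a 4.2% chance that X exceeds 12.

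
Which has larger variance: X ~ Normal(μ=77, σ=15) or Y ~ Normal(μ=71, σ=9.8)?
X has larger variance (225.0000 > 96.0400)

Compute the variance for each distribution:

X ~ Normal(μ=77, σ=15):
Var(X) = 225.0000

Y ~ Normal(μ=71, σ=9.8):
Var(Y) = 96.0400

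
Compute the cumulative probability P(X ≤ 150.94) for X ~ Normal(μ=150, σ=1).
0.826391

We have X ~ Normal(μ=150, σ=1).

The CDF gives us P(X ≤ k).

Using the CDF:
P(X ≤ 150.94) = 0.826391

This means there's approximately a 82.6% chance that X is at most 150.94.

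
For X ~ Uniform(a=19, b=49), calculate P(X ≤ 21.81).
0.093667

We have X ~ Uniform(a=19, b=49).

The CDF gives us P(X ≤ k).

Using the CDF:
P(X ≤ 21.81) = 0.093667

This means there's approximately a 9.4% chance that X is at most 21.81.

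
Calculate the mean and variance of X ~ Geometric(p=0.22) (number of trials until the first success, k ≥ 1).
E[X] = 4.5455, Var(X) = 16.1157

We have X ~ Geometric(p=0.22) (number of trials until the first success, k ≥ 1).

For a Geometric distribution with p=0.22 (number of trials until the first success, k ≥ 1):

Expected value:
E[X] = 4.5455

Variance:
Var(X) = 16.1157

Standard deviation:
σ = √Var(X) = 4.0144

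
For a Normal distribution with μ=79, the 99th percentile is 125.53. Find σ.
σ = 20.0013

For X ~ Normal(μ, σ), the p-th percentile satisfies x = μ + z_p × σ,
where z_p = Φ⁻¹(p) is the standard normal quantile.

Step 1: z_{0.99} = Φ⁻¹(0.99) = 2.3263

Step 2: Solve for σ:
125.53 = 79 + 2.3263 × σ
σ = (125.53 - 79) / 2.3263
σ = 46.53 / 2.3263
σ = 20.0013

Verification: μ + z × σ = 79 + 2.3263 × 20.0013 = 125.53 ✓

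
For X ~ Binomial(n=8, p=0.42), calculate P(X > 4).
0.206164

We have X ~ Binomial(n=8, p=0.42).

P(X > 4) = 1 - P(X ≤ 4)
                = 1 - F(4)
                = 1 - 0.793836
                = 0.206164

So there's approximately a 20.6% chance that X exceeds 4.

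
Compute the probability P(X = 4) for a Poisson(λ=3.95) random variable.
0.195305

We have X ~ Poisson(λ=3.95).

For a Poisson distribution, the PMF gives us the probability of each outcome.

Using the PMF formula:
P(X = 4) = 0.195305

Rounded to 4 decimal places: 0.1953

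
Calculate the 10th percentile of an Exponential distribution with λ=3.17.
0.0332

We have X ~ Exponential(λ=3.17).

We want to find x such that P(X ≤ x) = 0.1.

This is the 10th percentile, which means 10% of values fall below this point.

Using the inverse CDF (quantile function):
x = F⁻¹(0.1) = 0.0332

Verification: P(X ≤ 0.0332) = 0.1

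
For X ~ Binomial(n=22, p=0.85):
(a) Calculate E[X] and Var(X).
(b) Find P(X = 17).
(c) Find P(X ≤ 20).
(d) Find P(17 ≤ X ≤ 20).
(a) E[X] = 18.7000, Var(X) = 2.8050
(b) P(X = 17) = 0.126210
(c) P(X ≤ 20) = 0.863276
(d) P(17 ≤ X ≤ 20) = 0.763331

We have X ~ Binomial(n=22, p=0.85).

(a) Moments:
E[X] = 18.7000
Var(X) = 2.8050
σ = √Var(X) = 1.6748

(b) Point probability using PMF:
P(X = 17) = 0.126210

(c) Cumulative probability using CDF:
P(X ≤ 20) = F(20) = 0.863276

(d) Range probability:
P(17 ≤ X ≤ 20) = P(X ≤ 20) - P(X ≤ 16)
                   = F(20) - F(16)
                   = 0.863276 - 0.099945
                   = 0.763331

This means approximately 76.3% of outcomes fall in the interval [17, 20].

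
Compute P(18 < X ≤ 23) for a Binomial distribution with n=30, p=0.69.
0.676230

We have X ~ Binomial(n=30, p=0.69).

To find P(18 < X ≤ 23), we use:
P(18 < X ≤ 23) = P(X ≤ 23) - P(X ≤ 18)
                 = F(23) - F(18)
                 = 0.867109 - 0.190879
                 = 0.676230

So there's approximately a 67.6% chance that X falls in this range.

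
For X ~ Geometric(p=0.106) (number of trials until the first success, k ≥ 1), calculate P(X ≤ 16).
0.833505

We have X ~ Geometric(p=0.106) (number of trials until the first success, k ≥ 1).

The CDF gives us P(X ≤ k).

Using the CDF:
P(X ≤ 16) = 0.833505

This means there's approximately a 83.4% chance that X is at most 16.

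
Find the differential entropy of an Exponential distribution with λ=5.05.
-0.6194 nats

We have X ~ Exponential(λ=5.05).

The differential entropy measures the uncertainty or information content of the distribution.

For an Exponential distribution with λ=5.05:
h(X) = -0.6194 nats

(In bits, this would be -0.8936 bits.)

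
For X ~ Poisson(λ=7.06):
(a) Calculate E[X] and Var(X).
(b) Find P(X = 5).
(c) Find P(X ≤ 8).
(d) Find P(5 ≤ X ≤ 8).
(a) E[X] = 7.0600, Var(X) = 7.0600
(b) P(X = 5) = 0.125523
(c) P(X ≤ 8) = 0.721236
(d) P(5 ≤ X ≤ 8) = 0.553648

We have X ~ Poisson(λ=7.06).

(a) Moments:
E[X] = 7.0600
Var(X) = 7.0600
σ = √Var(X) = 2.6571

(b) Point probability using PMF:
P(X = 5) = 0.125523

(c) Cumulative probability using CDF:
P(X ≤ 8) = F(8) = 0.721236

(d) Range probability:
P(5 ≤ X ≤ 8) = P(X ≤ 8) - P(X ≤ 4)
                   = F(8) - F(4)
                   = 0.721236 - 0.167588
                   = 0.553648

This means approximately 55.4% of outcomes fall in the interval [5, 8].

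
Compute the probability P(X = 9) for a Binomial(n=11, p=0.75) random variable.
0.258104

We have X ~ Binomial(n=11, p=0.75).

For a Binomial distribution, the PMF gives us the probability of each outcome.

Using the PMF formula:
P(X = 9) = 0.258104

Rounded to 4 decimal places: 0.2581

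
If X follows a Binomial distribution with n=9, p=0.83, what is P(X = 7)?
0.282323

We have X ~ Binomial(n=9, p=0.83).

For a Binomial distribution, the PMF gives us the probability of each outcome.

Using the PMF formula:
P(X = 7) = 0.282323

Rounded to 4 decimal places: 0.2823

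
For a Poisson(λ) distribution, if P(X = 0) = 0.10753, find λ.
λ = 2.2300

For a Poisson(λ) distribution, the PMF at 0 is:
P(X = 0) = λ^0 e^(-λ) / 0! = e^(-λ)

Given P(X = 0) = 0.10753:
e^(-λ) = 0.10753
-λ = ln(0.10753)
λ = -ln(0.10753) = 2.2300

Verification: e^(-2.2300) = 0.10753 ✓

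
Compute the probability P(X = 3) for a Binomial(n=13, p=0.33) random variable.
0.187351

We have X ~ Binomial(n=13, p=0.33).

For a Binomial distribution, the PMF gives us the probability of each outcome.

Using the PMF formula:
P(X = 3) = 0.187351

Rounded to 4 decimal places: 0.1874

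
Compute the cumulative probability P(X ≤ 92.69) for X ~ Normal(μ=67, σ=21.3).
0.886111

We have X ~ Normal(μ=67, σ=21.3).

The CDF gives us P(X ≤ k).

Using the CDF:
P(X ≤ 92.69) = 0.886111

This means there's approximately a 88.6% chance that X is at most 92.69.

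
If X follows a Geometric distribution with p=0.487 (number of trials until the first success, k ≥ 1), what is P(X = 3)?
0.128163

We have X ~ Geometric(p=0.487) (number of trials until the first success, k ≥ 1).

For a Geometric distribution, the PMF gives us the probability of each outcome.

Using the PMF formula:
P(X = 3) = 0.128163

Rounded to 4 decimal places: 0.1282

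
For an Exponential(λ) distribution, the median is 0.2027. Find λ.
λ = 3.4196

For X ~ Exponential(λ), the CDF is F(x) = 1 - e^(-λx).
The median m satisfies F(m) = 0.5:
1 - e^(-λm) = 0.5
e^(-λm) = 0.5
λm = ln(2)
m = ln(2) / λ

Given m = 0.2027:
λ = ln(2) / 0.2027 = 0.693147 / 0.2027 = 3.4196

Verification: ln(2) / 3.4196 = 0.2027 ✓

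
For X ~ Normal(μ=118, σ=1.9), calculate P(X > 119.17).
0.269017

We have X ~ Normal(μ=118, σ=1.9).

P(X > 119.17) = 1 - P(X ≤ 119.17)
                = 1 - F(119.17)
                = 1 - 0.730983
                = 0.269017

So there's approximately a 26.9% chance that X exceeds 119.17.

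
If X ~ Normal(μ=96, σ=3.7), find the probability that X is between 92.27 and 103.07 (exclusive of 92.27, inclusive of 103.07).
0.815284

We have X ~ Normal(μ=96, σ=3.7).

To find P(92.27 < X ≤ 103.07), we use:
P(92.27 < X ≤ 103.07) = P(X ≤ 103.07) - P(X ≤ 92.27)
                 = F(103.07) - F(92.27)
                 = 0.971986 - 0.156701
                 = 0.815284

So there's approximately a 81.5% chance that X falls in this range.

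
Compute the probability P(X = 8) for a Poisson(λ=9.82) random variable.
0.116573

We have X ~ Poisson(λ=9.82).

For a Poisson distribution, the PMF gives us the probability of each outcome.

Using the PMF formula:
P(X = 8) = 0.116573

Rounded to 4 decimal places: 0.1166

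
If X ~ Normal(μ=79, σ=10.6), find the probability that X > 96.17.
0.052636

We have X ~ Normal(μ=79, σ=10.6).

P(X > 96.17) = 1 - P(X ≤ 96.17)
                = 1 - F(96.17)
                = 1 - 0.947364
                = 0.052636

So there's approximately a 5.3% chance that X exceeds 96.17.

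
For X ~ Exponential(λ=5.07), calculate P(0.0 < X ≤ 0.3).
0.781507

We have X ~ Exponential(λ=5.07).

To find P(0.0 < X ≤ 0.3), we use:
P(0.0 < X ≤ 0.3) = P(X ≤ 0.3) - P(X ≤ 0.0)
                 = F(0.3) - F(0.0)
                 = 0.781507 - 0.000000
                 = 0.781507

So there's approximately a 78.2% chance that X falls in this range.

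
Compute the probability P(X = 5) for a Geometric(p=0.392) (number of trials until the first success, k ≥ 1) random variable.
0.053567

We have X ~ Geometric(p=0.392) (number of trials until the first success, k ≥ 1).

For a Geometric distribution, the PMF gives us the probability of each outcome.

Using the PMF formula:
P(X = 5) = 0.053567

Rounded to 4 decimal places: 0.0536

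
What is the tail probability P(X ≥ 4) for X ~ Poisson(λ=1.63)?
0.083002

We have X ~ Poisson(λ=1.63).

For discrete distributions, P(X ≥ 4) = 1 - P(X ≤ 3).

P(X ≤ 3) = 0.916998
P(X ≥ 4) = 1 - 0.916998 = 0.083002

So there's approximately a 8.3% chance that X is at least 4.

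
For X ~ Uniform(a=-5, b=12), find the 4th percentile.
-4.3200

We have X ~ Uniform(a=-5, b=12).

We want to find x such that P(X ≤ x) = 0.04.

This is the 4th percentile, which means 4% of values fall below this point.

Using the inverse CDF (quantile function):
x = F⁻¹(0.04) = -4.3200

Verification: P(X ≤ -4.3200) = 0.04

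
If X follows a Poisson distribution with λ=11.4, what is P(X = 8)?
0.079207

We have X ~ Poisson(λ=11.4).

For a Poisson distribution, the PMF gives us the probability of each outcome.

Using the PMF formula:
P(X = 8) = 0.079207

Rounded to 4 decimal places: 0.0792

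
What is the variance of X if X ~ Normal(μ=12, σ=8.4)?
70.5600

We have X ~ Normal(μ=12, σ=8.4).

For a Normal distribution with μ=12, σ=8.4:
Var(X) = 70.5600

The variance measures the spread of the distribution around the mean.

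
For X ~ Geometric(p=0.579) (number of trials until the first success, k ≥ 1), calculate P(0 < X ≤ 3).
0.925382

We have X ~ Geometric(p=0.579) (number of trials until the first success, k ≥ 1).

To find P(0 < X ≤ 3), we use:
P(0 < X ≤ 3) = P(X ≤ 3) - P(X ≤ 0)
                 = F(3) - F(0)
                 = 0.925382 - 0.000000
                 = 0.925382

So there's approximately a 92.5% chance that X falls in this range.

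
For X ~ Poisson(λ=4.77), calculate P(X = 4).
0.182927

We have X ~ Poisson(λ=4.77).

For a Poisson distribution, the PMF gives us the probability of each outcome.

Using the PMF formula:
P(X = 4) = 0.182927

Rounded to 4 decimal places: 0.1829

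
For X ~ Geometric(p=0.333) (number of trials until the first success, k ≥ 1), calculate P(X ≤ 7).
0.941267

We have X ~ Geometric(p=0.333) (number of trials until the first success, k ≥ 1).

The CDF gives us P(X ≤ k).

Using the CDF:
P(X ≤ 7) = 0.941267

This means there's approximately a 94.1% chance that X is at most 7.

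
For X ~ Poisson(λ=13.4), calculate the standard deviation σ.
3.6606

We have X ~ Poisson(λ=13.4).

For a Poisson distribution with λ=13.4:
σ = √Var(X) = 3.6606

The standard deviation is the square root of the variance.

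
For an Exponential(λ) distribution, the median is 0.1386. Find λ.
λ = 5.0011

For X ~ Exponential(λ), the CDF is F(x) = 1 - e^(-λx).
The median m satisfies F(m) = 0.5:
1 - e^(-λm) = 0.5
e^(-λm) = 0.5
λm = ln(2)
m = ln(2) / λ

Given m = 0.1386:
λ = ln(2) / 0.1386 = 0.693147 / 0.1386 = 5.0011

Verification: ln(2) / 5.0011 = 0.1386 ✓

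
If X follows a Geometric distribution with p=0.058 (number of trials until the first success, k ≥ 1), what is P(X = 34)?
0.008074

We have X ~ Geometric(p=0.058) (number of trials until the first success, k ≥ 1).

For a Geometric distribution, the PMF gives us the probability of each outcome.

Using the PMF formula:
P(X = 34) = 0.008074

Rounded to 4 decimal places: 0.0081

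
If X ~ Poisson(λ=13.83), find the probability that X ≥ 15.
0.411551

We have X ~ Poisson(λ=13.83).

For discrete distributions, P(X ≥ 15) = 1 - P(X ≤ 14).

P(X ≤ 14) = 0.588449
P(X ≥ 15) = 1 - 0.588449 = 0.411551

So there's approximately a 41.2% chance that X is at least 15.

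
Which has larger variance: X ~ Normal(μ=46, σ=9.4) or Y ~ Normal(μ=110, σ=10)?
Y has larger variance (100.0000 > 88.3600)

Compute the variance for each distribution:

X ~ Normal(μ=46, σ=9.4):
Var(X) = 88.3600

Y ~ Normal(μ=110, σ=10):
Var(Y) = 100.0000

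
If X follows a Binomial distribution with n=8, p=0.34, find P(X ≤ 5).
0.978207

We have X ~ Binomial(n=8, p=0.34).

The CDF gives us P(X ≤ k).

Using the CDF:
P(X ≤ 5) = 0.978207

This means there's approximately a 97.8% chance that X is at most 5.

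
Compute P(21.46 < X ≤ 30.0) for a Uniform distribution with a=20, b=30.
0.854000

We have X ~ Uniform(a=20, b=30).

To find P(21.46 < X ≤ 30.0), we use:
P(21.46 < X ≤ 30.0) = P(X ≤ 30.0) - P(X ≤ 21.46)
                 = F(30.0) - F(21.46)
                 = 1.000000 - 0.146000
                 = 0.854000

So there's approximately a 85.4% chance that X falls in this range.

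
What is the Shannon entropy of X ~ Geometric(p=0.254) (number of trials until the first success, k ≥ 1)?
2.2311 nats

We have X ~ Geometric(p=0.254) (number of trials until the first success, k ≥ 1).

The Shannon entropy measures the uncertainty or information content of the distribution.

For a Geometric distribution with p=0.254 (number of trials until the first success, k ≥ 1):
H(X) = 2.2311 nats

(In bits, this would be 3.2187 bits.)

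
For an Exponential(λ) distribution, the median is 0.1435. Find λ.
λ = 4.8303

For X ~ Exponential(λ), the CDF is F(x) = 1 - e^(-λx).
The median m satisfies F(m) = 0.5:
1 - e^(-λm) = 0.5
e^(-λm) = 0.5
λm = ln(2)
m = ln(2) / λ

Given m = 0.1435:
λ = ln(2) / 0.1435 = 0.693147 / 0.1435 = 4.8303

Verification: ln(2) / 4.8303 = 0.1435 ✓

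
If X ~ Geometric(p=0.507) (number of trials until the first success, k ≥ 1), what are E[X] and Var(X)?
E[X] = 1.9724, Var(X) = 1.9179

We have X ~ Geometric(p=0.507) (number of trials until the first success, k ≥ 1).

For a Geometric distribution with p=0.507 (number of trials until the first success, k ≥ 1):

Expected value:
E[X] = 1.9724

Variance:
Var(X) = 1.9179

Standard deviation:
σ = √Var(X) = 1.3849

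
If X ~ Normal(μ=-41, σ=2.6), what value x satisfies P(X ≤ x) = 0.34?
-42.0724

We have X ~ Normal(μ=-41, σ=2.6).

We want to find x such that P(X ≤ x) = 0.34.

This is the 34th percentile, which means 34% of values fall below this point.

Using the inverse CDF (quantile function):
x = F⁻¹(0.34) = -42.0724

Verification: P(X ≤ -42.0724) = 0.34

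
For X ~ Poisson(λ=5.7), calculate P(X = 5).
0.167770

We have X ~ Poisson(λ=5.7).

For a Poisson distribution, the PMF gives us the probability of each outcome.

Using the PMF formula:
P(X = 5) = 0.167770

Rounded to 4 decimal places: 0.1678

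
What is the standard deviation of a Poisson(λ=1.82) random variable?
1.3491

We have X ~ Poisson(λ=1.82).

For a Poisson distribution with λ=1.82:
σ = √Var(X) = 1.3491

The standard deviation is the square root of the variance.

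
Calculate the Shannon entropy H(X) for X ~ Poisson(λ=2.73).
1.8796 nats

We have X ~ Poisson(λ=2.73).

The Shannon entropy measures the uncertainty or information content of the distribution.

For a Poisson distribution with λ=2.73:
H(X) = 1.8796 nats

(In bits, this would be 2.7117 bits.)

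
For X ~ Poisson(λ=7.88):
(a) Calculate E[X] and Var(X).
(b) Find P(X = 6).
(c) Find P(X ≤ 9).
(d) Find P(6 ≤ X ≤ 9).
(a) E[X] = 7.8800, Var(X) = 7.8800
(b) P(X = 6) = 0.125772
(c) P(X ≤ 9) = 0.731397
(d) P(6 ≤ X ≤ 9) = 0.528920

We have X ~ Poisson(λ=7.88).

(a) Moments:
E[X] = 7.8800
Var(X) = 7.8800
σ = √Var(X) = 2.8071

(b) Point probability using PMF:
P(X = 6) = 0.125772

(c) Cumulative probability using CDF:
P(X ≤ 9) = F(9) = 0.731397

(d) Range probability:
P(6 ≤ X ≤ 9) = P(X ≤ 9) - P(X ≤ 5)
                   = F(9) - F(5)
                   = 0.731397 - 0.202477
                   = 0.528920

This means approximately 52.9% of outcomes fall in the interval [6, 9].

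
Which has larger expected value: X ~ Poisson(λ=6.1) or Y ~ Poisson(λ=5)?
X has larger mean (6.1000 > 5.0000)

Compute the expected value for each distribution:

X ~ Poisson(λ=6.1):
E[X] = 6.1000

Y ~ Poisson(λ=5):
E[Y] = 5.0000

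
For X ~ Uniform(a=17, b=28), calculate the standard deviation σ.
3.1754

We have X ~ Uniform(a=17, b=28).

For a Uniform distribution with a=17, b=28:
σ = √Var(X) = 3.1754

The standard deviation is the square root of the variance.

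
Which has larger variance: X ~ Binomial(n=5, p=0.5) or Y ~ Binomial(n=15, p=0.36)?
Y has larger variance (3.4560 > 1.2500)

Compute the variance for each distribution:

X ~ Binomial(n=5, p=0.5):
Var(X) = 1.2500

Y ~ Binomial(n=15, p=0.36):
Var(Y) = 3.4560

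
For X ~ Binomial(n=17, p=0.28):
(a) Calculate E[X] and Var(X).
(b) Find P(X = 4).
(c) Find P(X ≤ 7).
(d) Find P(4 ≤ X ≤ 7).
(a) E[X] = 4.7600, Var(X) = 3.4272
(b) P(X = 4) = 0.204424
(c) P(X ≤ 7) = 0.926138
(d) P(4 ≤ X ≤ 7) = 0.670126

We have X ~ Binomial(n=17, p=0.28).

(a) Moments:
E[X] = 4.7600
Var(X) = 3.4272
σ = √Var(X) = 1.8513

(b) Point probability using PMF:
P(X = 4) = 0.204424

(c) Cumulative probability using CDF:
P(X ≤ 7) = F(7) = 0.926138

(d) Range probability:
P(4 ≤ X ≤ 7) = P(X ≤ 7) - P(X ≤ 3)
                   = F(7) - F(3)
                   = 0.926138 - 0.256011
                   = 0.670126

This means approximately 67.0% of outcomes fall in the interval [4, 7].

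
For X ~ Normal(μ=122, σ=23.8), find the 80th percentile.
142.0306

We have X ~ Normal(μ=122, σ=23.8).

We want to find x such that P(X ≤ x) = 0.8.

This is the 80th percentile, which means 80% of values fall below this point.

Using the inverse CDF (quantile function):
x = F⁻¹(0.8) = 142.0306

Verification: P(X ≤ 142.0306) = 0.8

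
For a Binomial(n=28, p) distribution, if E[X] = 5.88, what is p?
p = 0.21

For a Binomial(n, p) distribution:
E[X] = n × p

Given n = 28 and E[X] = 5.88:
5.88 = 28 × p
p = 5.88 / 28 = 0.21

Verification: Binomial(28, 0.21) has E[X] = 5.88 ✓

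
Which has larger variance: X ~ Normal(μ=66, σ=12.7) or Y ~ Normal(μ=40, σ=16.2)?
Y has larger variance (262.4400 > 161.2900)

Compute the variance for each distribution:

X ~ Normal(μ=66, σ=12.7):
Var(X) = 161.2900

Y ~ Normal(μ=40, σ=16.2):
Var(Y) = 262.4400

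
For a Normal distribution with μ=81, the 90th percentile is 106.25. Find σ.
σ = 19.7027

For X ~ Normal(μ, σ), the p-th percentile satisfies x = μ + z_p × σ,
where z_p = Φ⁻¹(p) is the standard normal quantile.

Step 1: z_{0.9} = Φ⁻¹(0.9) = 1.2816

Step 2: Solve for σ:
106.25 = 81 + 1.2816 × σ
σ = (106.25 - 81) / 1.2816
σ = 25.25 / 1.2816
σ = 19.7027

Verification: μ + z × σ = 81 + 1.2816 × 19.7027 = 106.25 ✓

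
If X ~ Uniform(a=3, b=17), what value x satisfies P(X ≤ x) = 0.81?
14.3400

We have X ~ Uniform(a=3, b=17).

We want to find x such that P(X ≤ x) = 0.81.

This is the 81st percentile, which means 81% of values fall below this point.

Using the inverse CDF (quantile function):
x = F⁻¹(0.81) = 14.3400

Verification: P(X ≤ 14.3400) = 0.81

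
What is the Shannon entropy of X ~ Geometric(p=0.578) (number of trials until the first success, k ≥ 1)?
1.1781 nats

We have X ~ Geometric(p=0.578) (number of trials until the first success, k ≥ 1).

The Shannon entropy measures the uncertainty or information content of the distribution.

For a Geometric distribution with p=0.578 (number of trials until the first success, k ≥ 1):
H(X) = 1.1781 nats

(In bits, this would be 1.6996 bits.)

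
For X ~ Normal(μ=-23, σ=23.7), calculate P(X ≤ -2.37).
0.807977

We have X ~ Normal(μ=-23, σ=23.7).

The CDF gives us P(X ≤ k).

Using the CDF:
P(X ≤ -2.37) = 0.807977

This means there's approximately a 80.8% chance that X is at most -2.37.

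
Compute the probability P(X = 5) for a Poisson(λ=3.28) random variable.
0.119043

We have X ~ Poisson(λ=3.28).

For a Poisson distribution, the PMF gives us the probability of each outcome.

Using the PMF formula:
P(X = 5) = 0.119043

Rounded to 4 decimal places: 0.1190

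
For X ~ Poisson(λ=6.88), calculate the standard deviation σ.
2.6230

We have X ~ Poisson(λ=6.88).

For a Poisson distribution with λ=6.88:
σ = √Var(X) = 2.6230

The standard deviation is the square root of the variance.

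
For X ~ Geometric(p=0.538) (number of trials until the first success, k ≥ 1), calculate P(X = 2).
0.248556

We have X ~ Geometric(p=0.538) (number of trials until the first success, k ≥ 1).

For a Geometric distribution, the PMF gives us the probability of each outcome.

Using the PMF formula:
P(X = 2) = 0.248556

Rounded to 4 decimal places: 0.2486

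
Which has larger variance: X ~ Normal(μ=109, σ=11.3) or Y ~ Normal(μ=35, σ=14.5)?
Y has larger variance (210.2500 > 127.6900)

Compute the variance for each distribution:

X ~ Normal(μ=109, σ=11.3):
Var(X) = 127.6900

Y ~ Normal(μ=35, σ=14.5):
Var(Y) = 210.2500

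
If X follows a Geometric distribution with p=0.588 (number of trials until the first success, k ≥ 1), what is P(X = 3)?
0.099809

We have X ~ Geometric(p=0.588) (number of trials until the first success, k ≥ 1).

For a Geometric distribution, the PMF gives us the probability of each outcome.

Using the PMF formula:
P(X = 3) = 0.099809

Rounded to 4 decimal places: 0.0998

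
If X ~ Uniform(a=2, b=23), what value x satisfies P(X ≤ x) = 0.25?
7.2500

We have X ~ Uniform(a=2, b=23).

We want to find x such that P(X ≤ x) = 0.25.

This is the 25th percentile, which means 25% of values fall below this point.

Using the inverse CDF (quantile function):
x = F⁻¹(0.25) = 7.2500

Verification: P(X ≤ 7.2500) = 0.25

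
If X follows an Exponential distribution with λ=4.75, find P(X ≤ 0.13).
0.460709

We have X ~ Exponential(λ=4.75).

The CDF gives us P(X ≤ k).

Using the CDF:
P(X ≤ 0.13) = 0.460709

This means there's approximately a 46.1% chance that X is at most 0.13.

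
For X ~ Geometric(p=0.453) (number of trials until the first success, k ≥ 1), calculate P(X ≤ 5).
0.951029

We have X ~ Geometric(p=0.453) (number of trials until the first success, k ≥ 1).

The CDF gives us P(X ≤ k).

Using the CDF:
P(X ≤ 5) = 0.951029

This means there's approximately a 95.1% chance that X is at most 5.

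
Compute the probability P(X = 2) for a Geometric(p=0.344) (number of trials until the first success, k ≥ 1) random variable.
0.225664

We have X ~ Geometric(p=0.344) (number of trials until the first success, k ≥ 1).

For a Geometric distribution, the PMF gives us the probability of each outcome.

Using the PMF formula:
P(X = 2) = 0.225664

Rounded to 4 decimal places: 0.2257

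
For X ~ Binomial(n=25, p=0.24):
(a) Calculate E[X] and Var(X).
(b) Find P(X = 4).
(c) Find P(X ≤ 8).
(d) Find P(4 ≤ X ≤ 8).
(a) E[X] = 6.0000, Var(X) = 4.5600
(b) P(X = 4) = 0.131832
(c) P(X ≤ 8) = 0.877165
(d) P(4 ≤ X ≤ 8) = 0.760589

We have X ~ Binomial(n=25, p=0.24).

(a) Moments:
E[X] = 6.0000
Var(X) = 4.5600
σ = √Var(X) = 2.1354

(b) Point probability using PMF:
P(X = 4) = 0.131832

(c) Cumulative probability using CDF:
P(X ≤ 8) = F(8) = 0.877165

(d) Range probability:
P(4 ≤ X ≤ 8) = P(X ≤ 8) - P(X ≤ 3)
                   = F(8) - F(3)
                   = 0.877165 - 0.116576
                   = 0.760589

This means approximately 76.1% of outcomes fall in the interval [4, 8].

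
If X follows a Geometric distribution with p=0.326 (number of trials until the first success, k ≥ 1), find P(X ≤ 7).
0.936814

We have X ~ Geometric(p=0.326) (number of trials until the first success, k ≥ 1).

The CDF gives us P(X ≤ k).

Using the CDF:
P(X ≤ 7) = 0.936814

This means there's approximately a 93.7% chance that X is at most 7.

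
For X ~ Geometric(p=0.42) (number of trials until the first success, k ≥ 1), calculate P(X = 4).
0.081947

We have X ~ Geometric(p=0.42) (number of trials until the first success, k ≥ 1).

For a Geometric distribution, the PMF gives us the probability of each outcome.

Using the PMF formula:
P(X = 4) = 0.081947

Rounded to 4 decimal places: 0.0819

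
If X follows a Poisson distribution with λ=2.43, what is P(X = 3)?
0.210539

We have X ~ Poisson(λ=2.43).

For a Poisson distribution, the PMF gives us the probability of each outcome.

Using the PMF formula:
P(X = 3) = 0.210539

Rounded to 4 decimal places: 0.2105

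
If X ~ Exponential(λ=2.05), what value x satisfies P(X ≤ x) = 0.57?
0.4117

We have X ~ Exponential(λ=2.05).

We want to find x such that P(X ≤ x) = 0.57.

This is the 57th percentile, which means 57% of values fall below this point.

Using the inverse CDF (quantile function):
x = F⁻¹(0.57) = 0.4117

Verification: P(X ≤ 0.4117) = 0.57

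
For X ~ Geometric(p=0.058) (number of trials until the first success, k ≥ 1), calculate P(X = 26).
0.013023

We have X ~ Geometric(p=0.058) (number of trials until the first success, k ≥ 1).

For a Geometric distribution, the PMF gives us the probability of each outcome.

Using the PMF formula:
P(X = 26) = 0.013023

Rounded to 4 decimal places: 0.0130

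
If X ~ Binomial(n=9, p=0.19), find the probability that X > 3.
0.073009

We have X ~ Binomial(n=9, p=0.19).

P(X > 3) = 1 - P(X ≤ 3)
                = 1 - F(3)
                = 1 - 0.926991
                = 0.073009

So there's approximately a 7.3% chance that X exceeds 3.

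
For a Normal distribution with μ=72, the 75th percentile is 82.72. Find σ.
σ = 15.8935

For X ~ Normal(μ, σ), the p-th percentile satisfies x = μ + z_p × σ,
where z_p = Φ⁻¹(p) is the standard normal quantile.

Step 1: z_{0.75} = Φ⁻¹(0.75) = 0.6745

Step 2: Solve for σ:
82.72 = 72 + 0.6745 × σ
σ = (82.72 - 72) / 0.6745
σ = 10.72 / 0.6745
σ = 15.8935

Verification: μ + z × σ = 72 + 0.6745 × 15.8935 = 82.72 ✓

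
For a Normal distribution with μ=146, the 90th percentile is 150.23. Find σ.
σ = 3.3007

For X ~ Normal(μ, σ), the p-th percentile satisfies x = μ + z_p × σ,
where z_p = Φ⁻¹(p) is the standard normal quantile.

Step 1: z_{0.9} = Φ⁻¹(0.9) = 1.2816

Step 2: Solve for σ:
150.23 = 146 + 1.2816 × σ
σ = (150.23 - 146) / 1.2816
σ = 4.23 / 1.2816
σ = 3.3007

Verification: μ + z × σ = 146 + 1.2816 × 3.3007 = 150.23 ✓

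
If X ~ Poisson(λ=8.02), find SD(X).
2.8320

We have X ~ Poisson(λ=8.02).

For a Poisson distribution with λ=8.02:
σ = √Var(X) = 2.8320

The standard deviation is the square root of the variance.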